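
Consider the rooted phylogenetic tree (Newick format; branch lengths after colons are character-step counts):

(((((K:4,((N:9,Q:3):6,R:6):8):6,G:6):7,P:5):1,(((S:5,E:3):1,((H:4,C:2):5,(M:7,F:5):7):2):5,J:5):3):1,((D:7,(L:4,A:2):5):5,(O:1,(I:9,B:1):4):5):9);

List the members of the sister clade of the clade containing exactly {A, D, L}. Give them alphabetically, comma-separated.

The clade containing exactly {A, D, L} attaches to the tree at the node subtending ((D,(L,A)),(O,(I,B))).
The other lineage descending from that same node — the sister group — is (O,(I,B)); its 3 tips in alphabetical order are the answer.

B, I, O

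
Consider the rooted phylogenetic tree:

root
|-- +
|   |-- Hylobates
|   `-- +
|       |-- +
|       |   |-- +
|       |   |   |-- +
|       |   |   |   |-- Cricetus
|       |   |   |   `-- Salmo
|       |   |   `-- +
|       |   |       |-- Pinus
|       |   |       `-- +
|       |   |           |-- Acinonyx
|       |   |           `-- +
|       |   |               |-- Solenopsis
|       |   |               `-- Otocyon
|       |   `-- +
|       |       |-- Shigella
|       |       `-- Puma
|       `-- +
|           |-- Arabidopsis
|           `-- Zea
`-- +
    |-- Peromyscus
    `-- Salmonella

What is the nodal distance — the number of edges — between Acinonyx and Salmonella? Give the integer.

The MRCA of Acinonyx and Salmonella is the root of the tree.
From Acinonyx up to that node: 7 branches. From Salmonella up to the same node: 2 branches. Total: 7 + 2 = 9.

9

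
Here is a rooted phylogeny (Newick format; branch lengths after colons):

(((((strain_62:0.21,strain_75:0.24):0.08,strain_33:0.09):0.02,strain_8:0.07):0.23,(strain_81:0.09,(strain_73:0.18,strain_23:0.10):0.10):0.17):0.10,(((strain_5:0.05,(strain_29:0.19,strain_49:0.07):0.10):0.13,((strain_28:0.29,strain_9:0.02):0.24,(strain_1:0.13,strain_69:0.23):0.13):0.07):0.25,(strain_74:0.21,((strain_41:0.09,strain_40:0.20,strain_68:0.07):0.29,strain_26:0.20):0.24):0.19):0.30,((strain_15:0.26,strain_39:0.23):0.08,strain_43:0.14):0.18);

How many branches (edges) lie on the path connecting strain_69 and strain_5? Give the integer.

5

The MRCA of strain_69 and strain_5 is the node subtending ((strain_5,(strain_29,strain_49)),((strain_28,strain_9),(strain_1,strain_69))).
From strain_69 up to that node: 3 branches. From strain_5 up to the same node: 2 branches. Total: 3 + 2 = 5.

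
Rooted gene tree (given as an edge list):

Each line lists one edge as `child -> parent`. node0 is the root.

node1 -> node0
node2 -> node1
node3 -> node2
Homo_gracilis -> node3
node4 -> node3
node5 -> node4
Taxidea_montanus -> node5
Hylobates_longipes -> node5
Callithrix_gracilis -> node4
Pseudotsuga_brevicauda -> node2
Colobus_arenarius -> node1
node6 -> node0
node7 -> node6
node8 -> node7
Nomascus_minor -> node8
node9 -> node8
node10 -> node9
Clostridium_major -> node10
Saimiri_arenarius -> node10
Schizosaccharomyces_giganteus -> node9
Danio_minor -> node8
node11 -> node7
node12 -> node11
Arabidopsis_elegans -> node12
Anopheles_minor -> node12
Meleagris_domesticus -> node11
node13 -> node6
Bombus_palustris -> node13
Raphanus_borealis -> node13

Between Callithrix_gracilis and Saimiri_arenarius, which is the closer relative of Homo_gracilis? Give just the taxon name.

The MRCA of Homo_gracilis and Callithrix_gracilis subtends (Homo_gracilis,((Taxidea_montanus,Hylobates_longipes),Callithrix_gracilis)) (4 taxa).
The MRCA of Homo_gracilis and Saimiri_arenarius is the root, subtending the entire tree (16 taxa).
The first is nested inside the second, so Homo_gracilis shares a more recent common ancestor with Callithrix_gracilis.

Callithrix_gracilis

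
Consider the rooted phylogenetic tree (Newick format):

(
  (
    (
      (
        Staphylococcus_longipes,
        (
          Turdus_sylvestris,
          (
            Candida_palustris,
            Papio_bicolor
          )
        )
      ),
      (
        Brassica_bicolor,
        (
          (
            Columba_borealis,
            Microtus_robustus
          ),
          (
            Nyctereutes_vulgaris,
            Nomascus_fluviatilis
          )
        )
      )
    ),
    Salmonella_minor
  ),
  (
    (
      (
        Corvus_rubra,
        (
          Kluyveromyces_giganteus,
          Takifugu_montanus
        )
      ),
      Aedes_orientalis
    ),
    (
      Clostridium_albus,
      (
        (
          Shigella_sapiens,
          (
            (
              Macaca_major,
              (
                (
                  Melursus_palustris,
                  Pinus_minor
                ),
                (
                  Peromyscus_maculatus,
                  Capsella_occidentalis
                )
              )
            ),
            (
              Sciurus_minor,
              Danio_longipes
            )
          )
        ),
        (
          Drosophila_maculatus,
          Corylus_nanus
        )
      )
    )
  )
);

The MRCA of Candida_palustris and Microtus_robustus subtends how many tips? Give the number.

The MRCA of Candida_palustris and Microtus_robustus is the node subtending ((Staphylococcus_longipes,(Turdus_sylvestris,(Candida_palustris,Papio_bicolor))),(Brassica_bicolor,((Columba_borealis,Microtus_robustus),(Nyctereutes_vulgaris,Nomascus_fluviatilis)))).
That clade contains 9 terminal taxa: Brassica_bicolor, Candida_palustris, Columba_borealis, Microtus_robustus, Nomascus_fluviatilis, Nyctereutes_vulgaris, Papio_bicolor, Staphylococcus_longipes, Turdus_sylvestris.

9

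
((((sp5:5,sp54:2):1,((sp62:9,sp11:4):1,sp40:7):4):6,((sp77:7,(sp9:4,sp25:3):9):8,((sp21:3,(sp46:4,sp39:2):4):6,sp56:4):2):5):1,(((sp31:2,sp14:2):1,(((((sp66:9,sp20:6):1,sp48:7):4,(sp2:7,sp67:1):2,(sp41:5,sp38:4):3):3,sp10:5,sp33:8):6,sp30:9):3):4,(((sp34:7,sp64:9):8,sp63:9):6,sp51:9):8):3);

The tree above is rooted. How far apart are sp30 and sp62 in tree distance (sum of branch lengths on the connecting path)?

The path runs sp30 → … → MRCA → … → sp62; the MRCA is the root of the tree.
Branch lengths along that path: 9 + 3 + 4 + 3 + 1 + 6 + 4 + 1 + 9 = 40.

40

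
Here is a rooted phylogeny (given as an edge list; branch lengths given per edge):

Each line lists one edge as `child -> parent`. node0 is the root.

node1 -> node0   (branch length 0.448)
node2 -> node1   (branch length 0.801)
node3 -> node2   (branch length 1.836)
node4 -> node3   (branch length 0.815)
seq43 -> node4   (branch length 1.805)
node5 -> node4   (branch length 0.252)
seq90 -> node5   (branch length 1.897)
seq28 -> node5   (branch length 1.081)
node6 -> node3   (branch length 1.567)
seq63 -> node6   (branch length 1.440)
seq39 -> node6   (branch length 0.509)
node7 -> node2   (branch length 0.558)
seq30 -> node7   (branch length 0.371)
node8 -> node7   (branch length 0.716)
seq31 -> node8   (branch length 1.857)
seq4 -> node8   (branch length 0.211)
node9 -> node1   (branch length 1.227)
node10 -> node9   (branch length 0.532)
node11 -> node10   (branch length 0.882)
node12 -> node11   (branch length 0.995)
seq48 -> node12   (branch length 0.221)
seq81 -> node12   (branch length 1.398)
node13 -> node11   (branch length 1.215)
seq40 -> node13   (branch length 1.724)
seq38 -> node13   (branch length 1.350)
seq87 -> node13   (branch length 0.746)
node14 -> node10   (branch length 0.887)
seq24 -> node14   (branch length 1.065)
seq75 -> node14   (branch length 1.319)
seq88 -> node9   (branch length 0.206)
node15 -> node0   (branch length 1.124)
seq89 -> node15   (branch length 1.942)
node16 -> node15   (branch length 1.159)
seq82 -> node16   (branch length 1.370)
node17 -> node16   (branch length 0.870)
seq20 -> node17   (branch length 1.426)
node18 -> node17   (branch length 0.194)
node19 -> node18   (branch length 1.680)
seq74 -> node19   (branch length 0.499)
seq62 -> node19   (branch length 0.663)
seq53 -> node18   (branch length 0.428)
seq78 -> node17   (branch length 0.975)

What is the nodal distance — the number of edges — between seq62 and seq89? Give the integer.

6

The MRCA of seq62 and seq89 is the node subtending (seq89,(seq82,(seq20,((seq74,seq62),seq53),seq78))).
From seq62 up to that node: 5 branches. From seq89 up to the same node: 1 branch. Total: 5 + 1 = 6.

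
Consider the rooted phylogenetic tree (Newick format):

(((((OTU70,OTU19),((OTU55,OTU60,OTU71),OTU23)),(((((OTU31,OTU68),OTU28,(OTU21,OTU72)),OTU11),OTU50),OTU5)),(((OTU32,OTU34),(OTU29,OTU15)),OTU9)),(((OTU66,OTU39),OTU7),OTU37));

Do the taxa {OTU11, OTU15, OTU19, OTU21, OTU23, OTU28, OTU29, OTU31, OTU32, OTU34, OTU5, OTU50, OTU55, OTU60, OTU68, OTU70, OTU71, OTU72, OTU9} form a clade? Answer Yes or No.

The most recent common ancestor of these taxa subtends ((((OTU70,OTU19),((OTU55,OTU60,OTU71),OTU23)),(((((OTU31,OTU68),OTU28,(OTU21,OTU72)),OTU11),OTU50),OTU5)),(((OTU32,OTU34),(OTU29,OTU15)),OTU9)).
That clade has exactly 19 tips — every listed taxon and nothing else — so the group is monophyletic.

Yes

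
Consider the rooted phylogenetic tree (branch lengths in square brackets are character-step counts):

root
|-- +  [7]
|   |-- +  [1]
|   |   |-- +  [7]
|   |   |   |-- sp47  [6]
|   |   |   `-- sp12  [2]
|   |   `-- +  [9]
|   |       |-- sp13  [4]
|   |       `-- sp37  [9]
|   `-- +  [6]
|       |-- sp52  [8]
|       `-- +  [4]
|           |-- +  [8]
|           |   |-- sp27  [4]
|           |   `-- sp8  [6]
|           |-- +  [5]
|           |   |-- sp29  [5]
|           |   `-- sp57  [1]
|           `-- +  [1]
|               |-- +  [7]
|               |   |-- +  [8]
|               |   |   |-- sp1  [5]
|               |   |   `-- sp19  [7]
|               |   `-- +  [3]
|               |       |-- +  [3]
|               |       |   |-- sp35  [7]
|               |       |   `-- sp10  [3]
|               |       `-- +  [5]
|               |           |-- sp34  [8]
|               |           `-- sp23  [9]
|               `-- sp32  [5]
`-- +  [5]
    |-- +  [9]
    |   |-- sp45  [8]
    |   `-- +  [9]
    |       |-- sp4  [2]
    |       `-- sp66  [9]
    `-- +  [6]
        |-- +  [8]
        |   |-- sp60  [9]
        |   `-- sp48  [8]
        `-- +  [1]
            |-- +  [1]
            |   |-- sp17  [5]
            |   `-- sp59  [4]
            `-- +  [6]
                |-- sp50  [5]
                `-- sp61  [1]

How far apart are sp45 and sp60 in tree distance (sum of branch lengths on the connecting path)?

40

The path runs sp45 → … → MRCA → … → sp60; the MRCA is the node subtending ((sp45,(sp4,sp66)),((sp60,sp48),((sp17,sp59),(sp50,sp61)))).
Branch lengths along that path: 8 + 9 + 6 + 8 + 9 = 40.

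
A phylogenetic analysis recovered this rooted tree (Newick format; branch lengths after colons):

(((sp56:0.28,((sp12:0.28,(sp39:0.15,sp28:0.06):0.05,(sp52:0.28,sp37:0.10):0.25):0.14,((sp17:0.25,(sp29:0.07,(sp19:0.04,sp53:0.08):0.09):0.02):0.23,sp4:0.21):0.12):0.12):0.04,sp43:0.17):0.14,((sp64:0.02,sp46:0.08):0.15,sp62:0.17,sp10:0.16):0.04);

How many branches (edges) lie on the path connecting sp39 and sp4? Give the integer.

The MRCA of sp39 and sp4 is the node subtending ((sp12,(sp39,sp28),(sp52,sp37)),((sp17,(sp29,(sp19,sp53))),sp4)).
From sp39 up to that node: 3 branches. From sp4 up to the same node: 2 branches. Total: 3 + 2 = 5.

5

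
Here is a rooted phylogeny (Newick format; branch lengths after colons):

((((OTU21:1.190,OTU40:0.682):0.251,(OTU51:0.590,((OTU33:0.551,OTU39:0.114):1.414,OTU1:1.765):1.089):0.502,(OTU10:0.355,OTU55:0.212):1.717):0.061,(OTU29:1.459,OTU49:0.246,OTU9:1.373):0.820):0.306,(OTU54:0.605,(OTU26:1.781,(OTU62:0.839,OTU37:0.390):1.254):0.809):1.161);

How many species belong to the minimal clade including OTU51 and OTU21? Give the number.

8

The MRCA of OTU51 and OTU21 is the node subtending ((OTU21,OTU40),(OTU51,((OTU33,OTU39),OTU1)),(OTU10,OTU55)).
That clade contains 8 terminal taxa: OTU1, OTU10, OTU21, OTU33, OTU39, OTU40, OTU51, OTU55.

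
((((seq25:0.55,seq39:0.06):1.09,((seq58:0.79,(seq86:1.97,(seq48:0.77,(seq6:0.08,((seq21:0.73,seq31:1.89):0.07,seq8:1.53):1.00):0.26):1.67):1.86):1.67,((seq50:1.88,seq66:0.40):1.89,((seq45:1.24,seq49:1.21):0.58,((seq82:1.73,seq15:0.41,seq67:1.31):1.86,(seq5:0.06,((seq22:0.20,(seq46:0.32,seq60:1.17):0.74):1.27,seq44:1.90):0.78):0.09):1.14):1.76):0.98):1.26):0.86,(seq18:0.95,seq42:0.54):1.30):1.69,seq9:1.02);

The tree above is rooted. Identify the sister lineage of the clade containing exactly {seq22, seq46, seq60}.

The clade containing exactly {seq22, seq46, seq60} attaches to the tree at the node subtending ((seq22,(seq46,seq60)),seq44).
The other lineage descending from that same node — the sister group — is the single tip seq44.

seq44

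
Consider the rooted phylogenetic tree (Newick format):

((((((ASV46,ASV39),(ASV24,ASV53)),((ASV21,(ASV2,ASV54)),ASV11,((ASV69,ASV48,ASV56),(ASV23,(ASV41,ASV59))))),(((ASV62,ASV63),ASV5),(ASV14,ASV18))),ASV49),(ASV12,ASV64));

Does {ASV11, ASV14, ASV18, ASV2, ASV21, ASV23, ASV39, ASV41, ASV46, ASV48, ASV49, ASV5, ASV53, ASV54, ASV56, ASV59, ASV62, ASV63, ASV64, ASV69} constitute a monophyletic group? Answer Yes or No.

The MRCA of the listed taxa is the root, so the smallest clade containing them is the whole tree.
That clade also contains ASV12, ASV24, which are not in the proposed group, so the group is not monophyletic.

No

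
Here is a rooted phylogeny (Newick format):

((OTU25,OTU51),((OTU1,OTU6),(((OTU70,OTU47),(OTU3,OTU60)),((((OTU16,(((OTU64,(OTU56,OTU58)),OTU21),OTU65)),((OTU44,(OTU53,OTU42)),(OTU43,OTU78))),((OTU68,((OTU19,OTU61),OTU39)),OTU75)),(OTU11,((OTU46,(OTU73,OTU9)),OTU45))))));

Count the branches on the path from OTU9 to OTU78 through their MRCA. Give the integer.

10

The MRCA of OTU9 and OTU78 is the node subtending ((((OTU16,(((OTU64,(OTU56,OTU58)),OTU21),OTU65)),((OTU44,(OTU53,OTU42)),(OTU43,OTU78))),((OTU68,((OTU19,OTU61),OTU39)),OTU75)),(OTU11,((OTU46,(OTU73,OTU9)),OTU45))).
From OTU9 up to that node: 5 branches. From OTU78 up to the same node: 5 branches. Total: 5 + 5 = 10.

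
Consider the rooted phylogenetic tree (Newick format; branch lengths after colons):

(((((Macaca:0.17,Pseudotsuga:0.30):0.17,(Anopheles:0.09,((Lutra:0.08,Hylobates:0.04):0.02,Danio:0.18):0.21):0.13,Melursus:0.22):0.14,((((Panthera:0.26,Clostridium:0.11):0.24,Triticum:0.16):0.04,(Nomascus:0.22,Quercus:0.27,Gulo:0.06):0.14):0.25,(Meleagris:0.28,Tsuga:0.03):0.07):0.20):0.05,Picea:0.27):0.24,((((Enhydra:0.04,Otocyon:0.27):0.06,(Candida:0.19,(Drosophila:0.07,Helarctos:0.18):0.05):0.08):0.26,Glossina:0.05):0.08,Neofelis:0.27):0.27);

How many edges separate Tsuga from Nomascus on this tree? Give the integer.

The MRCA of Tsuga and Nomascus is the node subtending ((((Panthera,Clostridium),Triticum),(Nomascus,Quercus,Gulo)),(Meleagris,Tsuga)).
From Tsuga up to that node: 2 branches. From Nomascus up to the same node: 3 branches. Total: 2 + 3 = 5.

5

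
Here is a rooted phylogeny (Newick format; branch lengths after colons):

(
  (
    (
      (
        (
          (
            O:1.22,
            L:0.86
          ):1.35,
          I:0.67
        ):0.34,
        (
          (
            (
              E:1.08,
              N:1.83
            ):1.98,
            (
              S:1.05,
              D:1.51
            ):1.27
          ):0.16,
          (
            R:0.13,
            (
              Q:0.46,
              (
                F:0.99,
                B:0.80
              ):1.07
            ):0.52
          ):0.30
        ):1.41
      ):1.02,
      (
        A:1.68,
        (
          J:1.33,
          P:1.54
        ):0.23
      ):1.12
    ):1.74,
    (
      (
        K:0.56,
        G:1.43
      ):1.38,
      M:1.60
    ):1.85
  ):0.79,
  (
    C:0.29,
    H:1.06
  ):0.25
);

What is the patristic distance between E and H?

9.49

The path runs E → … → MRCA → … → H; the MRCA is the root of the tree.
Branch lengths along that path: 1.08 + 1.98 + 0.16 + 1.41 + 1.02 + 1.74 + 0.79 + 0.25 + 1.06 = 9.49.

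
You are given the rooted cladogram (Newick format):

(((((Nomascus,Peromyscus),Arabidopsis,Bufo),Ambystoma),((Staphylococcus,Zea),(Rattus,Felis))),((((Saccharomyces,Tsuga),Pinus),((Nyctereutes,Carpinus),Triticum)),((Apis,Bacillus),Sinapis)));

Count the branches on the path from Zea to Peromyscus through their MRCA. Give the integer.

7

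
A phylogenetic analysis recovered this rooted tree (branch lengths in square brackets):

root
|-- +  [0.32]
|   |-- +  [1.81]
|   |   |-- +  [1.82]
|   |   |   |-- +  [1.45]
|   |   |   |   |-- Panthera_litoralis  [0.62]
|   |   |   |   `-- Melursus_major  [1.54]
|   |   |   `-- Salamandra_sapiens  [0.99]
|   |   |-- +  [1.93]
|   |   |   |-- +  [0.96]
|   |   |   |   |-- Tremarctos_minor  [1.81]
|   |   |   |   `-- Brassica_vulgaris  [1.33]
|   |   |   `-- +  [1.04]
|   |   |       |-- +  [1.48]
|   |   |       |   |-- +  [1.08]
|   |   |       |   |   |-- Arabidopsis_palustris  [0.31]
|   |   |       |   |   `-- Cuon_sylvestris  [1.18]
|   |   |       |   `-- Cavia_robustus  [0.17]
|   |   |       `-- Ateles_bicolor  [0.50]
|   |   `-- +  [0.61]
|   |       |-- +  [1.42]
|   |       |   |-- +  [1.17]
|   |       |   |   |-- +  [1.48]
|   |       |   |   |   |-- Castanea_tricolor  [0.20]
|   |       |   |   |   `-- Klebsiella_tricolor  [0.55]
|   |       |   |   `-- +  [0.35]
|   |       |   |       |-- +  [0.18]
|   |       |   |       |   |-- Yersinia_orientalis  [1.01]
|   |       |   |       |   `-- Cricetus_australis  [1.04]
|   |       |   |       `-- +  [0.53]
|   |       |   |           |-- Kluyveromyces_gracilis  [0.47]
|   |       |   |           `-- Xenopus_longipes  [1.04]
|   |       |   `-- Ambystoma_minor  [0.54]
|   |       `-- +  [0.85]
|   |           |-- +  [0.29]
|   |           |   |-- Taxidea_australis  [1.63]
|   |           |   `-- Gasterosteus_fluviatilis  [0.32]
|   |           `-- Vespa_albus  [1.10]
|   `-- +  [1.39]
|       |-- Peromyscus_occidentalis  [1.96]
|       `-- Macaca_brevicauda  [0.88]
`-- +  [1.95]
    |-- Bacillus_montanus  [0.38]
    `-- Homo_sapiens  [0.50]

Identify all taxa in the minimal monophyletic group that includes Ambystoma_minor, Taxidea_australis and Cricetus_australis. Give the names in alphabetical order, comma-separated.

Tracing Ambystoma_minor: it sits inside (((Castanea_tricolor,Klebsiella_tricolor),((Yersinia_orientalis,Cricetus_australis),(Kluyveromyces_gracilis,Xenopus_longipes))),Ambystoma_minor).
Tracing Taxidea_australis: it sits inside (Taxidea_australis,Gasterosteus_fluviatilis).
Tracing Cricetus_australis: it sits inside (Yersinia_orientalis,Cricetus_australis).
The smallest clade enclosing all 3 is ((((Castanea_tricolor,Klebsiella_tricolor),((Yersinia_orientalis,Cricetus_australis),(Kluyveromyces_gracilis,Xenopus_longipes))),Ambystoma_minor),((Taxidea_australis,Gasterosteus_fluviatilis),Vespa_albus)); the answer is its 10 terminal taxa in alphabetical order.

Ambystoma_minor, Castanea_tricolor, Cricetus_australis, Gasterosteus_fluviatilis, Klebsiella_tricolor, Kluyveromyces_gracilis, Taxidea_australis, Vespa_albus, Xenopus_longipes, Yersinia_orientalis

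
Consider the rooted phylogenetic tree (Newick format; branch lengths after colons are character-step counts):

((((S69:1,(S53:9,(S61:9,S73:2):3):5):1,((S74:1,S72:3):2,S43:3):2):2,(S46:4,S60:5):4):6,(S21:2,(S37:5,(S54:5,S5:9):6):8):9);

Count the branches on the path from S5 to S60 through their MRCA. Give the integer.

7

The MRCA of S5 and S60 is the root of the tree.
From S5 up to that node: 4 branches. From S60 up to the same node: 3 branches. Total: 4 + 3 = 7.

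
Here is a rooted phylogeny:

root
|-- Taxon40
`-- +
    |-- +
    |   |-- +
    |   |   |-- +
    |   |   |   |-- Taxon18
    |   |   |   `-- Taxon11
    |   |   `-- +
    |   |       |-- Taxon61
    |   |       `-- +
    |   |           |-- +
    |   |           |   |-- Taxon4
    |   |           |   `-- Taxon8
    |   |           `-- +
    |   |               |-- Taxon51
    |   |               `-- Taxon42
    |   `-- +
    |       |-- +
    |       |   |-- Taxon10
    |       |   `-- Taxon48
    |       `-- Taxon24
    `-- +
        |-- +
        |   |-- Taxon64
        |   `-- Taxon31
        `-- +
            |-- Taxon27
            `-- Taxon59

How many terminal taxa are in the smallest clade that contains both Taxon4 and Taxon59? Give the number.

14

The MRCA of Taxon4 and Taxon59 is the node subtending ((((Taxon18,Taxon11),(Taxon61,((Taxon4,Taxon8),(Taxon51,Taxon42)))),((Taxon10,Taxon48),Taxon24)),((Taxon64,Taxon31),(Taxon27,Taxon59))).
That clade contains 14 terminal taxa: Taxon10, Taxon11, Taxon18, Taxon24, Taxon27, Taxon31, Taxon4, Taxon42, Taxon48, Taxon51, Taxon59, Taxon61, Taxon64, Taxon8.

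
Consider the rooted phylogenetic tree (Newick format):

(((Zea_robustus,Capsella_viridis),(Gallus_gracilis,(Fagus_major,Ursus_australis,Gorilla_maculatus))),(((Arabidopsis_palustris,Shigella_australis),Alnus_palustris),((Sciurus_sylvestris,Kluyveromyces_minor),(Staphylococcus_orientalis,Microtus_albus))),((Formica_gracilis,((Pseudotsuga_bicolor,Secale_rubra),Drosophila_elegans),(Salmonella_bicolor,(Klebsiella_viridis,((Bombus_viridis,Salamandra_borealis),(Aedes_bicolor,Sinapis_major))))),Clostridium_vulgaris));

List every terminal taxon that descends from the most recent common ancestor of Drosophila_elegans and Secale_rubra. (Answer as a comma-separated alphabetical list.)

Drosophila_elegans, Pseudotsuga_bicolor, Secale_rubra

Tracing Drosophila_elegans: it sits inside ((Pseudotsuga_bicolor,Secale_rubra),Drosophila_elegans).
Tracing Secale_rubra: it sits inside (Pseudotsuga_bicolor,Secale_rubra).
The smallest clade enclosing both is ((Pseudotsuga_bicolor,Secale_rubra),Drosophila_elegans); the answer is its 3 terminal taxa in alphabetical order.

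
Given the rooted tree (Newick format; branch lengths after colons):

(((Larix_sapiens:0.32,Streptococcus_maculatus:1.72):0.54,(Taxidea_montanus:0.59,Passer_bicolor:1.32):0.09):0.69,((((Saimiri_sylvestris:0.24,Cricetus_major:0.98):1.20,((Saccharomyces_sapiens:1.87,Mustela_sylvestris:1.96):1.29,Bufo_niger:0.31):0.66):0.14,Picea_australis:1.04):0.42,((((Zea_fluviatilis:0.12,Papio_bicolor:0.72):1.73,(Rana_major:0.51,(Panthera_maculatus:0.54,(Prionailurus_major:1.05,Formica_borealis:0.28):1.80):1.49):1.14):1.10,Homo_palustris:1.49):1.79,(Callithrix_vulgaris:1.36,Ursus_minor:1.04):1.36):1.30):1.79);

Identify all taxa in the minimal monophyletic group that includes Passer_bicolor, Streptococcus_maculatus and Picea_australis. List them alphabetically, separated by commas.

Bufo_niger, Callithrix_vulgaris, Cricetus_major, Formica_borealis, Homo_palustris, Larix_sapiens, Mustela_sylvestris, Panthera_maculatus, Papio_bicolor, Passer_bicolor, Picea_australis, Prionailurus_major, Rana_major, Saccharomyces_sapiens, Saimiri_sylvestris, Streptococcus_maculatus, Taxidea_montanus, Ursus_minor, Zea_fluviatilis

Tracing Passer_bicolor: it sits inside (Taxidea_montanus,Passer_bicolor).
Tracing Streptococcus_maculatus: it sits inside (Larix_sapiens,Streptococcus_maculatus).
Tracing Picea_australis: it sits inside (((Saimiri_sylvestris,Cricetus_major),((Saccharomyces_sapiens,Mustela_sylvestris),Bufo_niger)),Picea_australis).
The smallest clade enclosing all 3 is the whole tree (their MRCA is the root), so the answer is all 19 tips in alphabetical order.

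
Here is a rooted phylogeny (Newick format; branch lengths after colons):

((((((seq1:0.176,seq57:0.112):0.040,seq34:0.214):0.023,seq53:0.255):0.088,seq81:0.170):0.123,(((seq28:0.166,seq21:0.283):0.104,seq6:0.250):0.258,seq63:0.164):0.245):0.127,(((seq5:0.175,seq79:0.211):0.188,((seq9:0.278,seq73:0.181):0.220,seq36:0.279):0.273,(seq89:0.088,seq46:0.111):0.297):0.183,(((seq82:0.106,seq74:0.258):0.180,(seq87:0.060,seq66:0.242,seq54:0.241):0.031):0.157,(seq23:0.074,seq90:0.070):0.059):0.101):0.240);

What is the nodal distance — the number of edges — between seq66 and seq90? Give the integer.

5

The MRCA of seq66 and seq90 is the node subtending (((seq82,seq74),(seq87,seq66,seq54)),(seq23,seq90)).
From seq66 up to that node: 3 branches. From seq90 up to the same node: 2 branches. Total: 3 + 2 = 5.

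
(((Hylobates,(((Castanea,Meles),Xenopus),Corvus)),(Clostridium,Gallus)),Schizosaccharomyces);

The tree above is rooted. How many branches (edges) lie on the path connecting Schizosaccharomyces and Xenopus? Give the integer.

6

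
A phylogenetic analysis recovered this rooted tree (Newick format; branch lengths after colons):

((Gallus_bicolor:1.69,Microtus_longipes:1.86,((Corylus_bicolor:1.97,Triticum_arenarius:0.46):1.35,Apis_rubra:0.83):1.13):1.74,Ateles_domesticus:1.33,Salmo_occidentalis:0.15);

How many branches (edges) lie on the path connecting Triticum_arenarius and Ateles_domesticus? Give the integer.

The MRCA of Triticum_arenarius and Ateles_domesticus is the root of the tree.
From Triticum_arenarius up to that node: 4 branches. From Ateles_domesticus up to the same node: 1 branch. Total: 4 + 1 = 5.

5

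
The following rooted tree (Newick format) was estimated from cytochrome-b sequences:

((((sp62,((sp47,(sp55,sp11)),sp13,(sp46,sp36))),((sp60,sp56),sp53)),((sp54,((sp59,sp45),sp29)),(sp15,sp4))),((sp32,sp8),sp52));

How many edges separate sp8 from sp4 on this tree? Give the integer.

The MRCA of sp8 and sp4 is the root of the tree.
From sp8 up to that node: 3 branches. From sp4 up to the same node: 4 branches. Total: 3 + 4 = 7.

7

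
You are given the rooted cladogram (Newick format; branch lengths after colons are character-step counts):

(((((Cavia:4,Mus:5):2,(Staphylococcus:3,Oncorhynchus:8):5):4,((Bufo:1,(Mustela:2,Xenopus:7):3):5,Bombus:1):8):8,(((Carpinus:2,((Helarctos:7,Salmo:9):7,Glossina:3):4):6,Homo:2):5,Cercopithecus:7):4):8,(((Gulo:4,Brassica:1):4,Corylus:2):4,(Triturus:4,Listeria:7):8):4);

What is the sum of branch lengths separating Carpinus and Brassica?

The path runs Carpinus → … → MRCA → … → Brassica; the MRCA is the root of the tree.
Branch lengths along that path: 2 + 6 + 5 + 4 + 8 + 4 + 4 + 4 + 1 = 38.

38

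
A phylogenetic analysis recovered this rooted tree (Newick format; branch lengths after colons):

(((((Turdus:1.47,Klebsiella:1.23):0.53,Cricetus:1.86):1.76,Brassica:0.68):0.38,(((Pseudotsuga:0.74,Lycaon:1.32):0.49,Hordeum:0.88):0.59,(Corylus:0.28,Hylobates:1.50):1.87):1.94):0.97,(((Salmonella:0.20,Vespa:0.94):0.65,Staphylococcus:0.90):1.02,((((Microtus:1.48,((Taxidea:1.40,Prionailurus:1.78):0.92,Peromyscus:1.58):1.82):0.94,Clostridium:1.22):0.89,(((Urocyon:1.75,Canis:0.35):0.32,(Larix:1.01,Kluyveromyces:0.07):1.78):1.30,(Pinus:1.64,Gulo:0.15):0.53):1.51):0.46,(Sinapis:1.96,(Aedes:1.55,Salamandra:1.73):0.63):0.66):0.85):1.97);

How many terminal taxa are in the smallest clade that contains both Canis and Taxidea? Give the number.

The MRCA of Canis and Taxidea is the node subtending (((Microtus,((Taxidea,Prionailurus),Peromyscus)),Clostridium),(((Urocyon,Canis),(Larix,Kluyveromyces)),(Pinus,Gulo))).
That clade contains 11 terminal taxa: Canis, Clostridium, Gulo, Kluyveromyces, Larix, Microtus, Peromyscus, Pinus, Prionailurus, Taxidea, Urocyon.

11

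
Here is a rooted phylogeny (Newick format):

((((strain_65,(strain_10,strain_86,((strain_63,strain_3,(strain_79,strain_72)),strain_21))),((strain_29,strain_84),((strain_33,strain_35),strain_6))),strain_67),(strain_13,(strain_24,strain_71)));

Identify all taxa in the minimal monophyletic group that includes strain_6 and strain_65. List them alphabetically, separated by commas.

Tracing strain_6: it sits inside ((strain_33,strain_35),strain_6).
Tracing strain_65: it sits inside (strain_65,(strain_10,strain_86,((strain_63,strain_3,(strain_79,strain_72)),strain_21))).
The smallest clade enclosing both is ((strain_65,(strain_10,strain_86,((strain_63,strain_3,(strain_79,strain_72)),strain_21))),((strain_29,strain_84),((strain_33,strain_35),strain_6))); the answer is its 13 terminal taxa in alphabetical order.

strain_10, strain_21, strain_29, strain_3, strain_33, strain_35, strain_6, strain_63, strain_65, strain_72, strain_79, strain_84, strain_86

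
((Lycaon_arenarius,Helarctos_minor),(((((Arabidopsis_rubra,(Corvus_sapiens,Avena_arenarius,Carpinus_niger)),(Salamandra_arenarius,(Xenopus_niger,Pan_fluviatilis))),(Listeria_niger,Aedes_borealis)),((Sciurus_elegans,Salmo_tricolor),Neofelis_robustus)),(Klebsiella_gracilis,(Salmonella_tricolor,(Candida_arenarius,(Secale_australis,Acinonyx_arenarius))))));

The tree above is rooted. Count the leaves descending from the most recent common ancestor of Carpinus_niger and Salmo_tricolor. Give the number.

The MRCA of Carpinus_niger and Salmo_tricolor is the node subtending ((((Arabidopsis_rubra,(Corvus_sapiens,Avena_arenarius,Carpinus_niger)),(Salamandra_arenarius,(Xenopus_niger,Pan_fluviatilis))),(Listeria_niger,Aedes_borealis)),((Sciurus_elegans,Salmo_tricolor),Neofelis_robustus)).
That clade contains 12 terminal taxa: Aedes_borealis, Arabidopsis_rubra, Avena_arenarius, Carpinus_niger, Corvus_sapiens, Listeria_niger, Neofelis_robustus, Pan_fluviatilis, Salamandra_arenarius, Salmo_tricolor, Sciurus_elegans, Xenopus_niger.

12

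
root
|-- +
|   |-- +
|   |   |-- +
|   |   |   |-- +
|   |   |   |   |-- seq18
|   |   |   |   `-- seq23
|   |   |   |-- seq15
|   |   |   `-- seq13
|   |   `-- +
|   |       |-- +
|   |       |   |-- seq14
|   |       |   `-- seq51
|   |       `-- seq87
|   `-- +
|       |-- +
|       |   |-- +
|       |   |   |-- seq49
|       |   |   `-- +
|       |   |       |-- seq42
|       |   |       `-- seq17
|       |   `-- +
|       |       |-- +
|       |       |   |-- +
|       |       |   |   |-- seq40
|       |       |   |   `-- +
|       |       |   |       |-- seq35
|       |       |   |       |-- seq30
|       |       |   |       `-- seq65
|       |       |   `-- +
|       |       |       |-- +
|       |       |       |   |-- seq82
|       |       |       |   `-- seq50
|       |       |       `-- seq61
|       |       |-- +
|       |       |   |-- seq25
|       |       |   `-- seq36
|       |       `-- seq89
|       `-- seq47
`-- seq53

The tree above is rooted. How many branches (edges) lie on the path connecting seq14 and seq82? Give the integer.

The MRCA of seq14 and seq82 is the node subtending ((((seq18,seq23),seq15,seq13),((seq14,seq51),seq87)),(((seq49,(seq42,seq17)),(((seq40,(seq35,seq30,seq65)),((seq82,seq50),seq61)),(seq25,seq36),seq89)),seq47)).
From seq14 up to that node: 4 branches. From seq82 up to the same node: 7 branches. Total: 4 + 7 = 11.

11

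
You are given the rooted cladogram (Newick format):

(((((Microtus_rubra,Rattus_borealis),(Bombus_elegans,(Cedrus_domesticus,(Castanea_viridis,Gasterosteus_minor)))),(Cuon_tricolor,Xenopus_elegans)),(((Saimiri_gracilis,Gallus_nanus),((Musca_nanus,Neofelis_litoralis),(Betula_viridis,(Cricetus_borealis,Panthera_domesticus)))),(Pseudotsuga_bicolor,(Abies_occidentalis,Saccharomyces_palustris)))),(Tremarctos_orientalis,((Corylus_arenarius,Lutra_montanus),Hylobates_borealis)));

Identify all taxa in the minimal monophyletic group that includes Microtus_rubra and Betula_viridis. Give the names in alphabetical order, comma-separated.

Tracing Microtus_rubra: it sits inside (Microtus_rubra,Rattus_borealis).
Tracing Betula_viridis: it sits inside (Betula_viridis,(Cricetus_borealis,Panthera_domesticus)).
The smallest clade enclosing both is ((((Microtus_rubra,Rattus_borealis),(Bombus_elegans,(Cedrus_domesticus,(Castanea_viridis,Gasterosteus_minor)))),(Cuon_tricolor,Xenopus_elegans)),(((Saimiri_gracilis,Gallus_nanus),((Musca_nanus,Neofelis_litoralis),(Betula_viridis,(Cricetus_borealis,Panthera_domesticus)))),(Pseudotsuga_bicolor,(Abies_occidentalis,Saccharomyces_palustris)))); the answer is its 18 terminal taxa in alphabetical order.

Abies_occidentalis, Betula_viridis, Bombus_elegans, Castanea_viridis, Cedrus_domesticus, Cricetus_borealis, Cuon_tricolor, Gallus_nanus, Gasterosteus_minor, Microtus_rubra, Musca_nanus, Neofelis_litoralis, Panthera_domesticus, Pseudotsuga_bicolor, Rattus_borealis, Saccharomyces_palustris, Saimiri_gracilis, Xenopus_elegans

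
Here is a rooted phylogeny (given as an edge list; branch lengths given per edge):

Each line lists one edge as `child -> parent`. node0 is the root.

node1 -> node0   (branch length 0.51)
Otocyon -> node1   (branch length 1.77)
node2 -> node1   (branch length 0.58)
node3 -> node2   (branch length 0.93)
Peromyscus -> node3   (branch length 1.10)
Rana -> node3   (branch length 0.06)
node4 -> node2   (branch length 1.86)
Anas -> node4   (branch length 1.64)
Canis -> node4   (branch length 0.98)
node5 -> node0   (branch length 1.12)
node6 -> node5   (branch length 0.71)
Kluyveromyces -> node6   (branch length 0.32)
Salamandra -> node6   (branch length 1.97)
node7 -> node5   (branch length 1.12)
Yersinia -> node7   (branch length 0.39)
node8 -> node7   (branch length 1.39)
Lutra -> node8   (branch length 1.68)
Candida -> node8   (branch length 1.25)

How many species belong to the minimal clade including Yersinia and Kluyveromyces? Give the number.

The MRCA of Yersinia and Kluyveromyces is the node subtending ((Kluyveromyces,Salamandra),(Yersinia,(Lutra,Candida))).
That clade contains 5 terminal taxa: Candida, Kluyveromyces, Lutra, Salamandra, Yersinia.

5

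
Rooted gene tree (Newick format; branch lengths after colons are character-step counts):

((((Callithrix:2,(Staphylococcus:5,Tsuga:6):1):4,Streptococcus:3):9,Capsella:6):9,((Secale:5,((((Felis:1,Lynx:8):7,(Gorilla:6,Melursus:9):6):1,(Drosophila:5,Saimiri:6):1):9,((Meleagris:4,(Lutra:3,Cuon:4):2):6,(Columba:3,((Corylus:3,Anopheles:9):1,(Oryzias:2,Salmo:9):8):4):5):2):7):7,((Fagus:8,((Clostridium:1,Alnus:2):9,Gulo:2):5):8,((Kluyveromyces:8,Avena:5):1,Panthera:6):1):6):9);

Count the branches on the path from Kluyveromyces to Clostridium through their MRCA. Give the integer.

7

The MRCA of Kluyveromyces and Clostridium is the node subtending ((Fagus,((Clostridium,Alnus),Gulo)),((Kluyveromyces,Avena),Panthera)).
From Kluyveromyces up to that node: 3 branches. From Clostridium up to the same node: 4 branches. Total: 3 + 4 = 7.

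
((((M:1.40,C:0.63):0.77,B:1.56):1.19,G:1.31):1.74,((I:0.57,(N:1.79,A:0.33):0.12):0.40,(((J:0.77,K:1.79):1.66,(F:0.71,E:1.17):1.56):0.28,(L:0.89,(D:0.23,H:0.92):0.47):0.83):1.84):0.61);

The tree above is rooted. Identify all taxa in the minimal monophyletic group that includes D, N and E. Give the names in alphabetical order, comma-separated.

Tracing D: it sits inside (D,H).
Tracing N: it sits inside (N,A).
Tracing E: it sits inside (F,E).
The smallest clade enclosing all 3 is ((I,(N,A)),(((J,K),(F,E)),(L,(D,H)))); the answer is its 10 terminal taxa in alphabetical order.

A, D, E, F, H, I, J, K, L, N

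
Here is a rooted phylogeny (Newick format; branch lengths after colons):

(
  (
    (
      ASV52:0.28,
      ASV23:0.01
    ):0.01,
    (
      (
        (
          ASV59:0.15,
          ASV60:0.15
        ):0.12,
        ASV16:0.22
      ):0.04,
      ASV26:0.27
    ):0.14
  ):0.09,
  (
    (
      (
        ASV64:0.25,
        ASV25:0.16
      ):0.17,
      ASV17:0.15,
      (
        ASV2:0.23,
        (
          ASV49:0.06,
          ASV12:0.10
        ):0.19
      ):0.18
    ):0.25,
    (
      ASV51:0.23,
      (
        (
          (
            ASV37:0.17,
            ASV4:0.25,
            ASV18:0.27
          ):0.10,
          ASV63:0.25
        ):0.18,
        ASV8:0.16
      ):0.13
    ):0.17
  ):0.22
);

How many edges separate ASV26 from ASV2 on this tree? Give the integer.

7

The MRCA of ASV26 and ASV2 is the root of the tree.
From ASV26 up to that node: 3 branches. From ASV2 up to the same node: 4 branches. Total: 3 + 4 = 7.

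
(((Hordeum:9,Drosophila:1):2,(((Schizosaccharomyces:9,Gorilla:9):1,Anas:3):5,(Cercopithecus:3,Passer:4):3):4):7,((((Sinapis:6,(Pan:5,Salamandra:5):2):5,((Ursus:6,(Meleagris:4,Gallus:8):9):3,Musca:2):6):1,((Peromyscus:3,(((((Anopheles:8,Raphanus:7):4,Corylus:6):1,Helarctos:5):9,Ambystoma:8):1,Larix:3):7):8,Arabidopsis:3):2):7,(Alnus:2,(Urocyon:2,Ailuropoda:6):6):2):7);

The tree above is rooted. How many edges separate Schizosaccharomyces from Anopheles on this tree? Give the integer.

15

The MRCA of Schizosaccharomyces and Anopheles is the root of the tree.
From Schizosaccharomyces up to that node: 5 branches. From Anopheles up to the same node: 10 branches. Total: 5 + 10 = 15.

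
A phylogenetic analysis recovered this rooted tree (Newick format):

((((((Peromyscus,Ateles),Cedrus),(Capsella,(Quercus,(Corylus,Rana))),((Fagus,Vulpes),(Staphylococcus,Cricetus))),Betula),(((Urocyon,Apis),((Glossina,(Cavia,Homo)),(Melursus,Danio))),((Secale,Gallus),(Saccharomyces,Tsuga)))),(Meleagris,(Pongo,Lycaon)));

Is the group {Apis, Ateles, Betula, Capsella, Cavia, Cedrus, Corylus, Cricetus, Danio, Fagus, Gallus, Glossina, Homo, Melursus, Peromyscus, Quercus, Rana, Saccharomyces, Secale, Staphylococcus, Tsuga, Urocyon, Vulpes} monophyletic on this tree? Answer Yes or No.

The most recent common ancestor of these taxa subtends (((((Peromyscus,Ateles),Cedrus),(Capsella,(Quercus,(Corylus,Rana))),((Fagus,Vulpes),(Staphylococcus,Cricetus))),Betula),(((Urocyon,Apis),((Glossina,(Cavia,Homo)),(Melursus,Danio))),((Secale,Gallus),(Saccharomyces,Tsuga)))).
That clade has exactly 23 tips — every listed taxon and nothing else — so the group is monophyletic.

Yes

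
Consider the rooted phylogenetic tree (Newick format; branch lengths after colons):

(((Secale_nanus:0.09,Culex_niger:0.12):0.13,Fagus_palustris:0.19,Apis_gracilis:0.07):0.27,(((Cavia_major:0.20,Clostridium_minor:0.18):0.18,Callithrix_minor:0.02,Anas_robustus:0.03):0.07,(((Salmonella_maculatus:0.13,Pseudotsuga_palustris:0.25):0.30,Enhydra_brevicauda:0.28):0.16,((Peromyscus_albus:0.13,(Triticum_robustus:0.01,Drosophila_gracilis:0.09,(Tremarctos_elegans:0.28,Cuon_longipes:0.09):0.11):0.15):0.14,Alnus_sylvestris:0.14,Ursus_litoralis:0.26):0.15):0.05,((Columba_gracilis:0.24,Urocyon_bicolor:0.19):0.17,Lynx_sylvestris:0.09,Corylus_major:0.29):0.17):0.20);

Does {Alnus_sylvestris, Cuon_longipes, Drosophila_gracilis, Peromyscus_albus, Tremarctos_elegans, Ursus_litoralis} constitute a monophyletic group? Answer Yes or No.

No

The MRCA of the listed taxa subtends ((Peromyscus_albus,(Triticum_robustus,Drosophila_gracilis,(Tremarctos_elegans,Cuon_longipes))),Alnus_sylvestris,Ursus_litoralis).
That clade also contains Triticum_robustus, which is not in the proposed group, so the group is not monophyletic.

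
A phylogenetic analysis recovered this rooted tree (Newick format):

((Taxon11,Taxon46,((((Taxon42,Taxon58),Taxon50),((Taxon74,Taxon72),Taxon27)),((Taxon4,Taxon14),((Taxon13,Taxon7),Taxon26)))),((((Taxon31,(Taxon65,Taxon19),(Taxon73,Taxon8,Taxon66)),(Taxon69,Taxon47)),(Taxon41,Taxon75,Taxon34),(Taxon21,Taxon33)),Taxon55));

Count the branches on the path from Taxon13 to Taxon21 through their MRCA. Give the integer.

10

The MRCA of Taxon13 and Taxon21 is the root of the tree.
From Taxon13 up to that node: 6 branches. From Taxon21 up to the same node: 4 branches. Total: 6 + 4 = 10.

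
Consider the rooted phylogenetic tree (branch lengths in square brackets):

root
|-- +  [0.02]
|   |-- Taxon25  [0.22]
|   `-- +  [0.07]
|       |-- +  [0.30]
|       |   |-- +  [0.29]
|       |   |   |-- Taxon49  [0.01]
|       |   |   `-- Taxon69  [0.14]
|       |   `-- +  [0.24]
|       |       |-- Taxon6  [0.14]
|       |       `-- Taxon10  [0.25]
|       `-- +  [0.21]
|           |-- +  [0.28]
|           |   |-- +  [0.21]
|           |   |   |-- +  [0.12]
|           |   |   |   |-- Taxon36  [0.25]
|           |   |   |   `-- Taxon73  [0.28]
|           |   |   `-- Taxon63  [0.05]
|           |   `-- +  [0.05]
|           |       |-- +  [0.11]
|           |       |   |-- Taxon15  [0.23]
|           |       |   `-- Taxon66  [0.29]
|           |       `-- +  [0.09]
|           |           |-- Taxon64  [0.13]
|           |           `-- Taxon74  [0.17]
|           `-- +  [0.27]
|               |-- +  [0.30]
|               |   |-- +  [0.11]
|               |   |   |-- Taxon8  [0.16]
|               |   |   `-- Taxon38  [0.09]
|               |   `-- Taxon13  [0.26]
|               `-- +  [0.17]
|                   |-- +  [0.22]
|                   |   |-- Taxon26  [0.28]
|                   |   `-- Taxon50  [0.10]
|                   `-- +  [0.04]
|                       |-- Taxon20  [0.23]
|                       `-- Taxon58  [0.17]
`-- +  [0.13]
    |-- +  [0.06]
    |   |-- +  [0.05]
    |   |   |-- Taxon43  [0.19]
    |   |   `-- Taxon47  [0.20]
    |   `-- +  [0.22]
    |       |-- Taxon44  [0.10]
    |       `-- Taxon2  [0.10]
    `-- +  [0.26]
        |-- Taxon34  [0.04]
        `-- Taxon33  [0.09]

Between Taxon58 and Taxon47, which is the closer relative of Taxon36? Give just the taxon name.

Taxon58

The MRCA of Taxon36 and Taxon58 subtends ((((Taxon36,Taxon73),Taxon63),((Taxon15,Taxon66),(Taxon64,Taxon74))),(((Taxon8,Taxon38),Taxon13),((Taxon26,Taxon50),(Taxon20,Taxon58)))) (14 taxa).
The MRCA of Taxon36 and Taxon47 is the root, subtending the entire tree (25 taxa).
The first is nested inside the second, so Taxon36 shares a more recent common ancestor with Taxon58.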